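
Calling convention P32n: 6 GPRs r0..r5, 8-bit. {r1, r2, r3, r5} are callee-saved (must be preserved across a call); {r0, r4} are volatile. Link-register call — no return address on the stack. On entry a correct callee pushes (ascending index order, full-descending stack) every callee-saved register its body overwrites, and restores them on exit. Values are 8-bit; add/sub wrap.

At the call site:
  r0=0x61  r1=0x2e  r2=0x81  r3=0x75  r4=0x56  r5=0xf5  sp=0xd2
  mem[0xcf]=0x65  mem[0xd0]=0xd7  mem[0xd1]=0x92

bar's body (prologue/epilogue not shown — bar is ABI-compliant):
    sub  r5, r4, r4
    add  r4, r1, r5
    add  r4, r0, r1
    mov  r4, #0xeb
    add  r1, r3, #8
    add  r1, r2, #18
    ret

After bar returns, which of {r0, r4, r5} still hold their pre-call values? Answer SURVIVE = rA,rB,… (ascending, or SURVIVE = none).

prologue: push r1 → mem[0xd1]=0x2e, sp=0xd1
prologue: push r5 → mem[0xd0]=0xf5, sp=0xd0
body[0] sub  r5, r4, r4 → r5=0x00
body[1] add  r4, r1, r5 → r4=0x2e
body[2] add  r4, r0, r1 → r4=0x8f
body[3] mov  r4, #0xeb → r4=0xeb
body[4] add  r1, r3, #8 → r1=0x7d
body[5] add  r1, r2, #18 → r1=0x93
epilogue: pop r5=0xf5, sp=0xd1
epilogue: pop r1=0x2e, sp=0xd2
r0: caller-saved, written=False
r4: caller-saved, written=True
r5: callee-saved, written=True

SURVIVE = r0,r5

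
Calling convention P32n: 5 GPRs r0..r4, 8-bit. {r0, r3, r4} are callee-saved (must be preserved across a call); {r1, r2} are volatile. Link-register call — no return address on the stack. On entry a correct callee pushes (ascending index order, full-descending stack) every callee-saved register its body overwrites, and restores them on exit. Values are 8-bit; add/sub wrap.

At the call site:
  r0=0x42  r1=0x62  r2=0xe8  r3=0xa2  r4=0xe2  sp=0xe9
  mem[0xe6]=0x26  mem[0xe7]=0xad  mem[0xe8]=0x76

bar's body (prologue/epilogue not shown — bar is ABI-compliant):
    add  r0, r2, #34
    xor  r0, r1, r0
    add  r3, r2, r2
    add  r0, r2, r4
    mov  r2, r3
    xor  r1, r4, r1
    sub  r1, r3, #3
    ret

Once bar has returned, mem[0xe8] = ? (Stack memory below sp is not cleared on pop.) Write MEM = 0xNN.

MEM = 0x42

prologue: push r0 → mem[0xe8]=0x42, sp=0xe8
prologue: push r3 → mem[0xe7]=0xa2, sp=0xe7
body[0] add  r0, r2, #34 → r0=0x0a
body[1] xor  r0, r1, r0 → r0=0x68
body[2] add  r3, r2, r2 → r3=0xd0
body[3] add  r0, r2, r4 → r0=0xca
body[4] mov  r2, r3 → r2=0xd0
body[5] xor  r1, r4, r1 → r1=0x80
body[6] sub  r1, r3, #3 → r1=0xcd
epilogue: pop r3=0xa2, sp=0xe8
epilogue: pop r0=0x42, sp=0xe9
prologue pushed ['r0', 'r3'] at ['0xe8', '0xe7']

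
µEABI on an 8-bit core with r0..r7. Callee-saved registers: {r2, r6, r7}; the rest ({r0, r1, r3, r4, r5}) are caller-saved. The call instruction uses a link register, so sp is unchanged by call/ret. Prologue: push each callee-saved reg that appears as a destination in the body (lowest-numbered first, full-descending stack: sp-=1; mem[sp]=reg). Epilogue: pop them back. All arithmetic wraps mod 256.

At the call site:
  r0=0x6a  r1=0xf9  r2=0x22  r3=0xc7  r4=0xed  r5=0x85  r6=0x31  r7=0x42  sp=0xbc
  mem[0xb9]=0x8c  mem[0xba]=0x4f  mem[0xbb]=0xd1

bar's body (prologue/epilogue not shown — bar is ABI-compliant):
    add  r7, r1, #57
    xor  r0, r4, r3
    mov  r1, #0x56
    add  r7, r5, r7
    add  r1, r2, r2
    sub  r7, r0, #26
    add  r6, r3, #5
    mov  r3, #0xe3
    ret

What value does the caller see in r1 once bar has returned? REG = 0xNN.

REG = 0x44

prologue: push r6 → mem[0xbb]=0x31, sp=0xbb
prologue: push r7 → mem[0xba]=0x42, sp=0xba
body[0] add  r7, r1, #57 → r7=0x32
body[1] xor  r0, r4, r3 → r0=0x2a
body[2] mov  r1, #0x56 → r1=0x56
body[3] add  r7, r5, r7 → r7=0xb7
body[4] add  r1, r2, r2 → r1=0x44
body[5] sub  r7, r0, #26 → r7=0x10
body[6] add  r6, r3, #5 → r6=0xcc
body[7] mov  r3, #0xe3 → r3=0xe3
epilogue: pop r7=0x42, sp=0xbb
epilogue: pop r6=0x31, sp=0xbc
r1 is caller-saved → body value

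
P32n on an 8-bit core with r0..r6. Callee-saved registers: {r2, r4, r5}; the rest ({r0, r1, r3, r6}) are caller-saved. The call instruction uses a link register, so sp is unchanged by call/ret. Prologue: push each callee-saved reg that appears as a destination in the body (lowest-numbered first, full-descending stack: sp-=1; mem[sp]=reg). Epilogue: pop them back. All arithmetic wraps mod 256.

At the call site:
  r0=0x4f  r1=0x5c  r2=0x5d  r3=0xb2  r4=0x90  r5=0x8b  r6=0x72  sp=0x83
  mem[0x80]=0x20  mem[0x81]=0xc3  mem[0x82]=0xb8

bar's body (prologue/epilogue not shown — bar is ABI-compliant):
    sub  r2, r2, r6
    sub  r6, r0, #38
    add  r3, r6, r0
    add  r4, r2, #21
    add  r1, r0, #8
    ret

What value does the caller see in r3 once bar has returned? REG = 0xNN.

prologue: push r2 → mem[0x82]=0x5d, sp=0x82
prologue: push r4 → mem[0x81]=0x90, sp=0x81
body[0] sub  r2, r2, r6 → r2=0xeb
body[1] sub  r6, r0, #38 → r6=0x29
body[2] add  r3, r6, r0 → r3=0x78
body[3] add  r4, r2, #21 → r4=0x00
body[4] add  r1, r0, #8 → r1=0x57
epilogue: pop r4=0x90, sp=0x82
epilogue: pop r2=0x5d, sp=0x83
r3 is caller-saved → body value

REG = 0x78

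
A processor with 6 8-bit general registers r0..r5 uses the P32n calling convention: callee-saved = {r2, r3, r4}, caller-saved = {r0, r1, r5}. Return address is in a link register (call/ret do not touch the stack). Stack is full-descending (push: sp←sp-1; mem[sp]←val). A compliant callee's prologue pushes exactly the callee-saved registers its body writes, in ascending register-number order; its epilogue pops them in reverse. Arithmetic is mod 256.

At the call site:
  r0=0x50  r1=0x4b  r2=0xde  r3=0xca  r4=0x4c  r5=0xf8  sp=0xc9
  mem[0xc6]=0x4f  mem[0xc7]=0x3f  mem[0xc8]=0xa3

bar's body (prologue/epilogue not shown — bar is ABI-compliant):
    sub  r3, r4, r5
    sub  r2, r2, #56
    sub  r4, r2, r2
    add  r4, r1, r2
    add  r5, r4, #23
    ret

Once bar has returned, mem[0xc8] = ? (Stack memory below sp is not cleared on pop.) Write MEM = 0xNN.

MEM = 0xde

prologue: push r2 → mem[0xc8]=0xde, sp=0xc8
prologue: push r3 → mem[0xc7]=0xca, sp=0xc7
prologue: push r4 → mem[0xc6]=0x4c, sp=0xc6
body[0] sub  r3, r4, r5 → r3=0x54
body[1] sub  r2, r2, #56 → r2=0xa6
body[2] sub  r4, r2, r2 → r4=0x00
body[3] add  r4, r1, r2 → r4=0xf1
body[4] add  r5, r4, #23 → r5=0x08
epilogue: pop r4=0x4c, sp=0xc7
epilogue: pop r3=0xca, sp=0xc8
epilogue: pop r2=0xde, sp=0xc9
prologue pushed ['r2', 'r3', 'r4'] at ['0xc8', '0xc7', '0xc6']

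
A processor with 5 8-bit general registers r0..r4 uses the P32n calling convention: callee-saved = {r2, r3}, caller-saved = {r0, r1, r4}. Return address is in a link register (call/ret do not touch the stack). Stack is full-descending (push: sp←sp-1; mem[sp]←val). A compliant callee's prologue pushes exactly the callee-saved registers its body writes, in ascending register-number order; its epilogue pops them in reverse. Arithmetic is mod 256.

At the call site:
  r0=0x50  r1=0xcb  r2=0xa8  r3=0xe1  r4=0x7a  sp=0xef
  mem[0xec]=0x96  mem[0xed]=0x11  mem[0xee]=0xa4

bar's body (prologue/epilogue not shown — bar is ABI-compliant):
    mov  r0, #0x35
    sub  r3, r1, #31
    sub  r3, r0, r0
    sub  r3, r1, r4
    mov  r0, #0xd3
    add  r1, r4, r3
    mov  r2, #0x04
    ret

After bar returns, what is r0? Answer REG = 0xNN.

prologue: push r2 -> mem[0xee]=0xa8, sp=0xee
prologue: push r3 -> mem[0xed]=0xe1, sp=0xed
body[0] mov  r0, #0x35 -> r0=0x35
body[1] sub  r3, r1, #31 -> r3=0xac
body[2] sub  r3, r0, r0 -> r3=0x00
body[3] sub  r3, r1, r4 -> r3=0x51
body[4] mov  r0, #0xd3 -> r0=0xd3
body[5] add  r1, r4, r3 -> r1=0xcb
body[6] mov  r2, #0x04 -> r2=0x04
epilogue: pop r3=0xe1, sp=0xee
epilogue: pop r2=0xa8, sp=0xef
r0 is caller-saved -> body value

REG = 0xd3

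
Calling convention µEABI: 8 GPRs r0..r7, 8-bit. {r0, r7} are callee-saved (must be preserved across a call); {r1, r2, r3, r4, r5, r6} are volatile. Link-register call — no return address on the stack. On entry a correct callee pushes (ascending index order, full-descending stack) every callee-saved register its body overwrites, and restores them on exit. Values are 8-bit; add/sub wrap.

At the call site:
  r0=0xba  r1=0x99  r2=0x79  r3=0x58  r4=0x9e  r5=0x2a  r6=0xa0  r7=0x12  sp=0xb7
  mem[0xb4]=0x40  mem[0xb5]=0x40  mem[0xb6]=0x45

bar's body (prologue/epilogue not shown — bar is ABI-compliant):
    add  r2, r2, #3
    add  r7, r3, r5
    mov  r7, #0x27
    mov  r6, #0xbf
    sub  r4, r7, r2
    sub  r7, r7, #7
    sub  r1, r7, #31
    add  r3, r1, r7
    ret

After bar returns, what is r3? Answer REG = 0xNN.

REG = 0x21

prologue: push r7 → mem[0xb6]=0x12, sp=0xb6
body[0] add  r2, r2, #3 → r2=0x7c
body[1] add  r7, r3, r5 → r7=0x82
body[2] mov  r7, #0x27 → r7=0x27
body[3] mov  r6, #0xbf → r6=0xbf
body[4] sub  r4, r7, r2 → r4=0xab
body[5] sub  r7, r7, #7 → r7=0x20
body[6] sub  r1, r7, #31 → r1=0x01
body[7] add  r3, r1, r7 → r3=0x21
epilogue: pop r7=0x12, sp=0xb7
r3 is caller-saved → body value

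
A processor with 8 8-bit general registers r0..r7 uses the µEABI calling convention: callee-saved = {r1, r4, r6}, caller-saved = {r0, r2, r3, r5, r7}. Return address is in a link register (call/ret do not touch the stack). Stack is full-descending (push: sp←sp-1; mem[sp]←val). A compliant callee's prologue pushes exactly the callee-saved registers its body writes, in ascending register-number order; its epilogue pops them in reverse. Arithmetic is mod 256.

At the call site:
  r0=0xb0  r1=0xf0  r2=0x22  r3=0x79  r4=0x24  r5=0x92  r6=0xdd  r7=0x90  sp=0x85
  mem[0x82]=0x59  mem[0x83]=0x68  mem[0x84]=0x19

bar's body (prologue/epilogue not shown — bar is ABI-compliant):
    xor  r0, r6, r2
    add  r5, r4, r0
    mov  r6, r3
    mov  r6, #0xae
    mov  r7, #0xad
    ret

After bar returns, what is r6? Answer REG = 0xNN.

REG = 0xdd

prologue: push r6 → mem[0x84]=0xdd, sp=0x84
body[0] xor  r0, r6, r2 → r0=0xff
body[1] add  r5, r4, r0 → r5=0x23
body[2] mov  r6, r3 → r6=0x79
body[3] mov  r6, #0xae → r6=0xae
body[4] mov  r7, #0xad → r7=0xad
epilogue: pop r6=0xdd, sp=0x85
r6 is callee-saved → restored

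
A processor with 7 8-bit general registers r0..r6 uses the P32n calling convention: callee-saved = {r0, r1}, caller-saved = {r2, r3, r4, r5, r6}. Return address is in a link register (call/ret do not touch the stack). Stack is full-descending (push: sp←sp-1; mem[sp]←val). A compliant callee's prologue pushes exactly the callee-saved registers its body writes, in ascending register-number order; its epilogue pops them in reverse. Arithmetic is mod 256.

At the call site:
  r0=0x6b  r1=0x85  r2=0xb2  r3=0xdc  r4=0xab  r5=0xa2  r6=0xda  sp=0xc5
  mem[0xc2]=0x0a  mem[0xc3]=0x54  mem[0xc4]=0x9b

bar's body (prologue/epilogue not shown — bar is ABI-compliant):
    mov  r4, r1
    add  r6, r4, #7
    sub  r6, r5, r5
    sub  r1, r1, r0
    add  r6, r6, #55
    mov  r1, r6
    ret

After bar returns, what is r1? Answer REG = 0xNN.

REG = 0x85

prologue: push r1 → mem[0xc4]=0x85, sp=0xc4
body[0] mov  r4, r1 → r4=0x85
body[1] add  r6, r4, #7 → r6=0x8c
body[2] sub  r6, r5, r5 → r6=0x00
body[3] sub  r1, r1, r0 → r1=0x1a
body[4] add  r6, r6, #55 → r6=0x37
body[5] mov  r1, r6 → r1=0x37
epilogue: pop r1=0x85, sp=0xc5
r1 is callee-saved → restored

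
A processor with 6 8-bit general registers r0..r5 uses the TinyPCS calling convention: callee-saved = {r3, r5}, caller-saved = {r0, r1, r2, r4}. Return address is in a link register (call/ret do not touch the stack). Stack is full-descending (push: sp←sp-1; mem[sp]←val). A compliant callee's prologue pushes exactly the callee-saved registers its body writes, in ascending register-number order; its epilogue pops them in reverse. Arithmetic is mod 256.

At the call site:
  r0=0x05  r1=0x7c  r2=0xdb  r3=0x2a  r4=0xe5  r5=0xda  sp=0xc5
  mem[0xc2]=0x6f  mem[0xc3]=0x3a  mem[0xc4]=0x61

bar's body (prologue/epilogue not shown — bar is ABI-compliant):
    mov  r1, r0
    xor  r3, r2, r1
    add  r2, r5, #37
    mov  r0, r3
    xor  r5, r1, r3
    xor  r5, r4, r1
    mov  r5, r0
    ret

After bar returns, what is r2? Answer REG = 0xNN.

REG = 0xff

prologue: push r3 -> mem[0xc4]=0x2a, sp=0xc4
prologue: push r5 -> mem[0xc3]=0xda, sp=0xc3
body[0] mov  r1, r0 -> r1=0x05
body[1] xor  r3, r2, r1 -> r3=0xde
body[2] add  r2, r5, #37 -> r2=0xff
body[3] mov  r0, r3 -> r0=0xde
body[4] xor  r5, r1, r3 -> r5=0xdb
body[5] xor  r5, r4, r1 -> r5=0xe0
body[6] mov  r5, r0 -> r5=0xde
epilogue: pop r5=0xda, sp=0xc4
epilogue: pop r3=0x2a, sp=0xc5
r2 is caller-saved -> body value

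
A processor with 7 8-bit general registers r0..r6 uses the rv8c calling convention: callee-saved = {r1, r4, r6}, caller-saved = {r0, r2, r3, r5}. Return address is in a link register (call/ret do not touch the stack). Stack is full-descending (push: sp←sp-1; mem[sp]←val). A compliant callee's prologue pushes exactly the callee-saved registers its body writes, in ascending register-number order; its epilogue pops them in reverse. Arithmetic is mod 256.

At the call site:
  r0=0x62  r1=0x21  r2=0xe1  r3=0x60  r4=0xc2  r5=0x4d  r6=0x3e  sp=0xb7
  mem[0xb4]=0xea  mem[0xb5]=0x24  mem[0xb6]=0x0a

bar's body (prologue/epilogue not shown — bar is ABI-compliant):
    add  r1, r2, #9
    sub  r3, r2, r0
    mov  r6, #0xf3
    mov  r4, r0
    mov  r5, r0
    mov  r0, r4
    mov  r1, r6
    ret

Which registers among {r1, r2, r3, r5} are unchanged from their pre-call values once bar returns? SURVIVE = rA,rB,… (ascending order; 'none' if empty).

prologue: push r1 → mem[0xb6]=0x21, sp=0xb6
prologue: push r4 → mem[0xb5]=0xc2, sp=0xb5
prologue: push r6 → mem[0xb4]=0x3e, sp=0xb4
body[0] add  r1, r2, #9 → r1=0xea
body[1] sub  r3, r2, r0 → r3=0x7f
body[2] mov  r6, #0xf3 → r6=0xf3
body[3] mov  r4, r0 → r4=0x62
body[4] mov  r5, r0 → r5=0x62
body[5] mov  r0, r4 → r0=0x62
body[6] mov  r1, r6 → r1=0xf3
epilogue: pop r6=0x3e, sp=0xb5
epilogue: pop r4=0xc2, sp=0xb6
epilogue: pop r1=0x21, sp=0xb7
r1: callee-saved, written=True
r2: caller-saved, written=False
r3: caller-saved, written=True
r5: caller-saved, written=True

SURVIVE = r1,r2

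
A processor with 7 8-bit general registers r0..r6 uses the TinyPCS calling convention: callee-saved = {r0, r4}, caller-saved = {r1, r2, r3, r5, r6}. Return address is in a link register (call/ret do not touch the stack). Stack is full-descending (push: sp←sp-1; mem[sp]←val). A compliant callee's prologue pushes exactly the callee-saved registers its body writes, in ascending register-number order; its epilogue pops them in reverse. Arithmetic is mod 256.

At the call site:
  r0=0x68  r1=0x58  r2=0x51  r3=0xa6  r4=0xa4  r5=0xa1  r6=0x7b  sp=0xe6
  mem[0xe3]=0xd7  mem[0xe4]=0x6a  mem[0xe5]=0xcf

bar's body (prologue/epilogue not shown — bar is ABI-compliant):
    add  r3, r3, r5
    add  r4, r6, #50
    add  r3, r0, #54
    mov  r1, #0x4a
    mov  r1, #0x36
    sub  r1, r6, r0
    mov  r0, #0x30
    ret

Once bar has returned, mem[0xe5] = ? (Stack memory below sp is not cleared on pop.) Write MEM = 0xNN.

MEM = 0x68

prologue: push r0 -> mem[0xe5]=0x68, sp=0xe5
prologue: push r4 -> mem[0xe4]=0xa4, sp=0xe4
body[0] add  r3, r3, r5 -> r3=0x47
body[1] add  r4, r6, #50 -> r4=0xad
body[2] add  r3, r0, #54 -> r3=0x9e
body[3] mov  r1, #0x4a -> r1=0x4a
body[4] mov  r1, #0x36 -> r1=0x36
body[5] sub  r1, r6, r0 -> r1=0x13
body[6] mov  r0, #0x30 -> r0=0x30
epilogue: pop r4=0xa4, sp=0xe5
epilogue: pop r0=0x68, sp=0xe6
prologue pushed ['r0', 'r4'] at ['0xe5', '0xe4']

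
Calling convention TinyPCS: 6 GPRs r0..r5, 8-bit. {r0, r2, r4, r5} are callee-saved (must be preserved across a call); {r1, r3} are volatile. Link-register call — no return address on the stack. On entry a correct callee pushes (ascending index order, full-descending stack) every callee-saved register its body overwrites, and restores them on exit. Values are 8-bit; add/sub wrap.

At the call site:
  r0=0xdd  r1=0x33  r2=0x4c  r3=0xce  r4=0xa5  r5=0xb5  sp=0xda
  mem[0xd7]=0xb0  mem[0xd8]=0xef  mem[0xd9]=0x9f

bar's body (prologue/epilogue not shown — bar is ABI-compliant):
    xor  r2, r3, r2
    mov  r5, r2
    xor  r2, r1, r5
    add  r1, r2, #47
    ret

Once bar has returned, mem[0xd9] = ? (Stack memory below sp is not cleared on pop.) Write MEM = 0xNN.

MEM = 0x4c

prologue: push r2 → mem[0xd9]=0x4c, sp=0xd9
prologue: push r5 → mem[0xd8]=0xb5, sp=0xd8
body[0] xor  r2, r3, r2 → r2=0x82
body[1] mov  r5, r2 → r5=0x82
body[2] xor  r2, r1, r5 → r2=0xb1
body[3] add  r1, r2, #47 → r1=0xe0
epilogue: pop r5=0xb5, sp=0xd9
epilogue: pop r2=0x4c, sp=0xda
prologue pushed ['r2', 'r5'] at ['0xd9', '0xd8']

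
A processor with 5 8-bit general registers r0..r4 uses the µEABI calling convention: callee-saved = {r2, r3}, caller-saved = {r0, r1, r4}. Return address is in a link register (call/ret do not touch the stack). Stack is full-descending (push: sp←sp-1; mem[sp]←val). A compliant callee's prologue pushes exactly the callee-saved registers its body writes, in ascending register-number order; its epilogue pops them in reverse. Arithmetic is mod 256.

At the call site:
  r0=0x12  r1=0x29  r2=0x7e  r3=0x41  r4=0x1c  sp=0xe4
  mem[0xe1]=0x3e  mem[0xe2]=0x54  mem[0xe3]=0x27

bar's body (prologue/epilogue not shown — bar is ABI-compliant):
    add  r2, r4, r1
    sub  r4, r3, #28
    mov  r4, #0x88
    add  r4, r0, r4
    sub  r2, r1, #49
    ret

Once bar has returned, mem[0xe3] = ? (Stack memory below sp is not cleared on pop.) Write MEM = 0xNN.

MEM = 0x7e

prologue: push r2 -> mem[0xe3]=0x7e, sp=0xe3
body[0] add  r2, r4, r1 -> r2=0x45
body[1] sub  r4, r3, #28 -> r4=0x25
body[2] mov  r4, #0x88 -> r4=0x88
body[3] add  r4, r0, r4 -> r4=0x9a
body[4] sub  r2, r1, #49 -> r2=0xf8
epilogue: pop r2=0x7e, sp=0xe4
prologue pushed ['r2'] at ['0xe3']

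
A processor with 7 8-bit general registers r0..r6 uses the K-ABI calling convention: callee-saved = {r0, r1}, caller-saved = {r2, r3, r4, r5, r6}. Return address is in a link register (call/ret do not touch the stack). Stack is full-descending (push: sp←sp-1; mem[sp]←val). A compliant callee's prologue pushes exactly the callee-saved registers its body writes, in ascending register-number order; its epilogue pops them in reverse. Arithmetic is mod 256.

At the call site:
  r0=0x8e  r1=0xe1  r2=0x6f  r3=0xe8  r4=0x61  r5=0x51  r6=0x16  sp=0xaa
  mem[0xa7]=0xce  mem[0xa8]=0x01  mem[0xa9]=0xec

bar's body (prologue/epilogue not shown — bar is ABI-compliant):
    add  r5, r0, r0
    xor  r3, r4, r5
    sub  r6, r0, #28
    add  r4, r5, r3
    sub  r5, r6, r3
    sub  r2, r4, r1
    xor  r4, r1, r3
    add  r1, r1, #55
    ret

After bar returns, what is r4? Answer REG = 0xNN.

REG = 0x9c

prologue: push r1 → mem[0xa9]=0xe1, sp=0xa9
body[0] add  r5, r0, r0 → r5=0x1c
body[1] xor  r3, r4, r5 → r3=0x7d
body[2] sub  r6, r0, #28 → r6=0x72
body[3] add  r4, r5, r3 → r4=0x99
body[4] sub  r5, r6, r3 → r5=0xf5
body[5] sub  r2, r4, r1 → r2=0xb8
body[6] xor  r4, r1, r3 → r4=0x9c
body[7] add  r1, r1, #55 → r1=0x18
epilogue: pop r1=0xe1, sp=0xaa
r4 is caller-saved → body value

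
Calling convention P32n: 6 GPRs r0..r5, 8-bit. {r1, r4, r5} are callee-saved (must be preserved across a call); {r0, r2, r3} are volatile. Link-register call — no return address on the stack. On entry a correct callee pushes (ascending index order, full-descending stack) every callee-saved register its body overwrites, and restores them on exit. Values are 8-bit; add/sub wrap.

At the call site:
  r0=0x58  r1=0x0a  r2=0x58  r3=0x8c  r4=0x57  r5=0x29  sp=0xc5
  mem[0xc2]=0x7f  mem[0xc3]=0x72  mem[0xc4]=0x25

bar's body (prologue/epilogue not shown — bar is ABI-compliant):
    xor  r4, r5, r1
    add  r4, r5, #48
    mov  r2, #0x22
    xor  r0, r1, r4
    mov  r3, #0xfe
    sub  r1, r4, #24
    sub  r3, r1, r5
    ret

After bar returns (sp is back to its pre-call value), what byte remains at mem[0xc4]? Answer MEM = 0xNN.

MEM = 0x0a

prologue: push r1 → mem[0xc4]=0x0a, sp=0xc4
prologue: push r4 → mem[0xc3]=0x57, sp=0xc3
body[0] xor  r4, r5, r1 → r4=0x23
body[1] add  r4, r5, #48 → r4=0x59
body[2] mov  r2, #0x22 → r2=0x22
body[3] xor  r0, r1, r4 → r0=0x53
body[4] mov  r3, #0xfe → r3=0xfe
body[5] sub  r1, r4, #24 → r1=0x41
body[6] sub  r3, r1, r5 → r3=0x18
epilogue: pop r4=0x57, sp=0xc4
epilogue: pop r1=0x0a, sp=0xc5
prologue pushed ['r1', 'r4'] at ['0xc4', '0xc3']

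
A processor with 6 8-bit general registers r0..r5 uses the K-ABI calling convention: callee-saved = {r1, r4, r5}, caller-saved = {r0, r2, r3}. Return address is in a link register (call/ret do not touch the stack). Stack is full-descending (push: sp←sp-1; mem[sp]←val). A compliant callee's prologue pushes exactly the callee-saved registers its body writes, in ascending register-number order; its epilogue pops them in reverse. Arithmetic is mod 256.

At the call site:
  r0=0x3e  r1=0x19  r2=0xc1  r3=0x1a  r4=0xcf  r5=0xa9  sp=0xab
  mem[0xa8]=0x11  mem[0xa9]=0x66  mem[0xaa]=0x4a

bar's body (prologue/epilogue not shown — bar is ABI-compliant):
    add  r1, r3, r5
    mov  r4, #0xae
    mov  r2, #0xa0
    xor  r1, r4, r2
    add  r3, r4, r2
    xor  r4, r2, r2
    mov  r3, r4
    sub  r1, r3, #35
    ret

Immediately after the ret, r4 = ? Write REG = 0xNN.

prologue: push r1 → mem[0xaa]=0x19, sp=0xaa
prologue: push r4 → mem[0xa9]=0xcf, sp=0xa9
body[0] add  r1, r3, r5 → r1=0xc3
body[1] mov  r4, #0xae → r4=0xae
body[2] mov  r2, #0xa0 → r2=0xa0
body[3] xor  r1, r4, r2 → r1=0x0e
body[4] add  r3, r4, r2 → r3=0x4e
body[5] xor  r4, r2, r2 → r4=0x00
body[6] mov  r3, r4 → r3=0x00
body[7] sub  r1, r3, #35 → r1=0xdd
epilogue: pop r4=0xcf, sp=0xaa
epilogue: pop r1=0x19, sp=0xab
r4 is callee-saved → restored

REG = 0xcf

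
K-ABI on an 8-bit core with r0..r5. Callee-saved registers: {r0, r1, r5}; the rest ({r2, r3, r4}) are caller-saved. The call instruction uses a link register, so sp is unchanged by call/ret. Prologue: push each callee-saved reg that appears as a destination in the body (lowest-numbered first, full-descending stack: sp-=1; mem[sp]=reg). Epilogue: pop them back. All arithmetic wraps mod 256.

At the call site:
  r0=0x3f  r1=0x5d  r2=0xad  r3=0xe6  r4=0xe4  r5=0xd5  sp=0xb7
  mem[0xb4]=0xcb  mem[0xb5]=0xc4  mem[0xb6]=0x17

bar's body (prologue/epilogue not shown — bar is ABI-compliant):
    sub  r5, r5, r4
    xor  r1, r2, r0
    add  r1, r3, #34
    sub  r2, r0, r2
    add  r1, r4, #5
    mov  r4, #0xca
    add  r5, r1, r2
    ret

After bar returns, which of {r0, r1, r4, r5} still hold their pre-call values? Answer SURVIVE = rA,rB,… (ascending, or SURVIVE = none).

SURVIVE = r0,r1,r5

prologue: push r1 -> mem[0xb6]=0x5d, sp=0xb6
prologue: push r5 -> mem[0xb5]=0xd5, sp=0xb5
body[0] sub  r5, r5, r4 -> r5=0xf1
body[1] xor  r1, r2, r0 -> r1=0x92
body[2] add  r1, r3, #34 -> r1=0x08
body[3] sub  r2, r0, r2 -> r2=0x92
body[4] add  r1, r4, #5 -> r1=0xe9
body[5] mov  r4, #0xca -> r4=0xca
body[6] add  r5, r1, r2 -> r5=0x7b
epilogue: pop r5=0xd5, sp=0xb6
epilogue: pop r1=0x5d, sp=0xb7
r0: callee-saved, written=False
r1: callee-saved, written=True
r4: caller-saved, written=True
r5: callee-saved, written=True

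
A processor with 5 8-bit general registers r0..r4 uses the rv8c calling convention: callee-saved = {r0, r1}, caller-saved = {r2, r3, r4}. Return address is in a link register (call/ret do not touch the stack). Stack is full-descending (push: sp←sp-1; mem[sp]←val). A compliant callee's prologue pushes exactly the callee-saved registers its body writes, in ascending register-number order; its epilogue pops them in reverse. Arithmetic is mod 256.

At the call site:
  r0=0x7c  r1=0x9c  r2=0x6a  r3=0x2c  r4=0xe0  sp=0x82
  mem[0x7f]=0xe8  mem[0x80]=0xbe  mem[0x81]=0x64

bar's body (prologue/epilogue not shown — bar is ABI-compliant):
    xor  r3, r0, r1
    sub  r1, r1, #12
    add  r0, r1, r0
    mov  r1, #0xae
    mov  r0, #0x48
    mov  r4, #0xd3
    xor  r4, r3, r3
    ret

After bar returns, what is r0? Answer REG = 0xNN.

prologue: push r0 → mem[0x81]=0x7c, sp=0x81
prologue: push r1 → mem[0x80]=0x9c, sp=0x80
body[0] xor  r3, r0, r1 → r3=0xe0
body[1] sub  r1, r1, #12 → r1=0x90
body[2] add  r0, r1, r0 → r0=0x0c
body[3] mov  r1, #0xae → r1=0xae
body[4] mov  r0, #0x48 → r0=0x48
body[5] mov  r4, #0xd3 → r4=0xd3
body[6] xor  r4, r3, r3 → r4=0x00
epilogue: pop r1=0x9c, sp=0x81
epilogue: pop r0=0x7c, sp=0x82
r0 is callee-saved → restored

REG = 0x7c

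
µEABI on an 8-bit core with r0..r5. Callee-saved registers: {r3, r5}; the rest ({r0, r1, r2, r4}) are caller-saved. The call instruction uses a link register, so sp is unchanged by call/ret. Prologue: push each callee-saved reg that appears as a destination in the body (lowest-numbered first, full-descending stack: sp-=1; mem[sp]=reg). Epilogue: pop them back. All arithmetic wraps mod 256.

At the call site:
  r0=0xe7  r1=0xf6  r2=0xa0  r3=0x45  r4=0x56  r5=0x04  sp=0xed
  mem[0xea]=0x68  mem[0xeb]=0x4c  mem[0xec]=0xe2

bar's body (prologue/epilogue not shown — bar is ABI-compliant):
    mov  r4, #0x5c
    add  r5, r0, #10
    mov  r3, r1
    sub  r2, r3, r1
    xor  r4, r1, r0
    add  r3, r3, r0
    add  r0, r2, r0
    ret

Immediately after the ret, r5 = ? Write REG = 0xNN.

prologue: push r3 -> mem[0xec]=0x45, sp=0xec
prologue: push r5 -> mem[0xeb]=0x04, sp=0xeb
body[0] mov  r4, #0x5c -> r4=0x5c
body[1] add  r5, r0, #10 -> r5=0xf1
body[2] mov  r3, r1 -> r3=0xf6
body[3] sub  r2, r3, r1 -> r2=0x00
body[4] xor  r4, r1, r0 -> r4=0x11
body[5] add  r3, r3, r0 -> r3=0xdd
body[6] add  r0, r2, r0 -> r0=0xe7
epilogue: pop r5=0x04, sp=0xec
epilogue: pop r3=0x45, sp=0xed
r5 is callee-saved -> restored

REG = 0x04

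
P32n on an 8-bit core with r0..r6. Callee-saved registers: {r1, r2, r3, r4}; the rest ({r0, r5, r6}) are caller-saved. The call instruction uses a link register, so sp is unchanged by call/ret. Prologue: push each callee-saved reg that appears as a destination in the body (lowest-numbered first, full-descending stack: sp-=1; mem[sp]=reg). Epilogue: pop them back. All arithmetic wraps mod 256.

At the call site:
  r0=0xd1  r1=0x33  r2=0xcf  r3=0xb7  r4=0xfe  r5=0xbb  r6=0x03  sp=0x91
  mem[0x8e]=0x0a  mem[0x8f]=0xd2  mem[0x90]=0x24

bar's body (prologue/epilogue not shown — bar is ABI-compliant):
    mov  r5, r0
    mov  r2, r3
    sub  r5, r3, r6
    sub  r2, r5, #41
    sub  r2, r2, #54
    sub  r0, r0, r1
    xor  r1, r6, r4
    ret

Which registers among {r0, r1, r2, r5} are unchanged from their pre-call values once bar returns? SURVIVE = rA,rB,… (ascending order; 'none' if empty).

prologue: push r1 → mem[0x90]=0x33, sp=0x90
prologue: push r2 → mem[0x8f]=0xcf, sp=0x8f
body[0] mov  r5, r0 → r5=0xd1
body[1] mov  r2, r3 → r2=0xb7
body[2] sub  r5, r3, r6 → r5=0xb4
body[3] sub  r2, r5, #41 → r2=0x8b
body[4] sub  r2, r2, #54 → r2=0x55
body[5] sub  r0, r0, r1 → r0=0x9e
body[6] xor  r1, r6, r4 → r1=0xfd
epilogue: pop r2=0xcf, sp=0x90
epilogue: pop r1=0x33, sp=0x91
r0: caller-saved, written=True
r1: callee-saved, written=True
r2: callee-saved, written=True
r5: caller-saved, written=True

SURVIVE = r1,r2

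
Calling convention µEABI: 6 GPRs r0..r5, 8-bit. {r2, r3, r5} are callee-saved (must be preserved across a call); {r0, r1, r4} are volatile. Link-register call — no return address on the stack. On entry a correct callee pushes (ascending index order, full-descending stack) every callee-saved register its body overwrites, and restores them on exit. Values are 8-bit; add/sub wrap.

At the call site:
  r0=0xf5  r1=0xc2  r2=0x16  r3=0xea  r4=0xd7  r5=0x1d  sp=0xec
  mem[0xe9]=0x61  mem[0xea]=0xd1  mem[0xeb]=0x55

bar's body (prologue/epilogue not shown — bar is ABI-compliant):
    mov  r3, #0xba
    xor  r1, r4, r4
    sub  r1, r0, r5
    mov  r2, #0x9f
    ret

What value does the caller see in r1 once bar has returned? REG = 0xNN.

REG = 0xd8

prologue: push r2 → mem[0xeb]=0x16, sp=0xeb
prologue: push r3 → mem[0xea]=0xea, sp=0xea
body[0] mov  r3, #0xba → r3=0xba
body[1] xor  r1, r4, r4 → r1=0x00
body[2] sub  r1, r0, r5 → r1=0xd8
body[3] mov  r2, #0x9f → r2=0x9f
epilogue: pop r3=0xea, sp=0xeb
epilogue: pop r2=0x16, sp=0xec
r1 is caller-saved → body value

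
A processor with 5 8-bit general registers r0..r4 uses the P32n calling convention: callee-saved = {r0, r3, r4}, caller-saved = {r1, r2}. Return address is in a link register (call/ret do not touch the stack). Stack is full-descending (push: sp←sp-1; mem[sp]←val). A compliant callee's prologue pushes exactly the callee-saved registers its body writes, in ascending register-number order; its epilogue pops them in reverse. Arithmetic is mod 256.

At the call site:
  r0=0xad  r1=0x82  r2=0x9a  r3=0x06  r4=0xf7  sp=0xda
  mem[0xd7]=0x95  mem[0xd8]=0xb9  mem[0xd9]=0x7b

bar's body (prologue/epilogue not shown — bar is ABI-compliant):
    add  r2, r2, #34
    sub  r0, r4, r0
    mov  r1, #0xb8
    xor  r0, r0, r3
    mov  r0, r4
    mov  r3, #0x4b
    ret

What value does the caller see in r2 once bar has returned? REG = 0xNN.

REG = 0xbc

prologue: push r0 -> mem[0xd9]=0xad, sp=0xd9
prologue: push r3 -> mem[0xd8]=0x06, sp=0xd8
body[0] add  r2, r2, #34 -> r2=0xbc
body[1] sub  r0, r4, r0 -> r0=0x4a
body[2] mov  r1, #0xb8 -> r1=0xb8
body[3] xor  r0, r0, r3 -> r0=0x4c
body[4] mov  r0, r4 -> r0=0xf7
body[5] mov  r3, #0x4b -> r3=0x4b
epilogue: pop r3=0x06, sp=0xd9
epilogue: pop r0=0xad, sp=0xda
r2 is caller-saved -> body value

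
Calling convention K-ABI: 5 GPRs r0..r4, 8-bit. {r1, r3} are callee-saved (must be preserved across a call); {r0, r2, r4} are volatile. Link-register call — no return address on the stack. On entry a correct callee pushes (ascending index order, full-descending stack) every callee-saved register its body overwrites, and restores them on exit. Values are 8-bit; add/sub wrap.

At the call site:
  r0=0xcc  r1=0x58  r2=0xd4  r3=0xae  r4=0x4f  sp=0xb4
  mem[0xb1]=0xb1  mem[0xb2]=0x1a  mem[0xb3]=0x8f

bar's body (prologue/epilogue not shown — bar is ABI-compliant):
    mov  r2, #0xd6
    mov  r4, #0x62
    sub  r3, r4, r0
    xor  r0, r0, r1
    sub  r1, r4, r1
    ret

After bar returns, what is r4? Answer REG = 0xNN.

prologue: push r1 -> mem[0xb3]=0x58, sp=0xb3
prologue: push r3 -> mem[0xb2]=0xae, sp=0xb2
body[0] mov  r2, #0xd6 -> r2=0xd6
body[1] mov  r4, #0x62 -> r4=0x62
body[2] sub  r3, r4, r0 -> r3=0x96
body[3] xor  r0, r0, r1 -> r0=0x94
body[4] sub  r1, r4, r1 -> r1=0x0a
epilogue: pop r3=0xae, sp=0xb3
epilogue: pop r1=0x58, sp=0xb4
r4 is caller-saved -> body value

REG = 0x62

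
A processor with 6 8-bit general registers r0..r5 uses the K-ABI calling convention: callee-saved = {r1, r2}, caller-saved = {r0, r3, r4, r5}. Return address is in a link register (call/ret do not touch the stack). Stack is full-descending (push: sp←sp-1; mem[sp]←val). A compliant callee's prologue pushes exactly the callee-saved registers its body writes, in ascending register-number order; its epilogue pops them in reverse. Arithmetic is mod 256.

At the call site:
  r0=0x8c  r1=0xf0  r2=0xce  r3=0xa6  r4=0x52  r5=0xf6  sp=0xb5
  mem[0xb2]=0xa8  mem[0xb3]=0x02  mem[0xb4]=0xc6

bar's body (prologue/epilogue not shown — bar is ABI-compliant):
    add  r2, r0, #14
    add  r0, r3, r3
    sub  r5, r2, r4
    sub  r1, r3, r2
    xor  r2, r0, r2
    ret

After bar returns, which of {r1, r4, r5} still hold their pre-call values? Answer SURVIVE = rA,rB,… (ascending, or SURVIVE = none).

SURVIVE = r1,r4

prologue: push r1 → mem[0xb4]=0xf0, sp=0xb4
prologue: push r2 → mem[0xb3]=0xce, sp=0xb3
body[0] add  r2, r0, #14 → r2=0x9a
body[1] add  r0, r3, r3 → r0=0x4c
body[2] sub  r5, r2, r4 → r5=0x48
body[3] sub  r1, r3, r2 → r1=0x0c
body[4] xor  r2, r0, r2 → r2=0xd6
epilogue: pop r2=0xce, sp=0xb4
epilogue: pop r1=0xf0, sp=0xb5
r1: callee-saved, written=True
r4: caller-saved, written=False
r5: caller-saved, written=True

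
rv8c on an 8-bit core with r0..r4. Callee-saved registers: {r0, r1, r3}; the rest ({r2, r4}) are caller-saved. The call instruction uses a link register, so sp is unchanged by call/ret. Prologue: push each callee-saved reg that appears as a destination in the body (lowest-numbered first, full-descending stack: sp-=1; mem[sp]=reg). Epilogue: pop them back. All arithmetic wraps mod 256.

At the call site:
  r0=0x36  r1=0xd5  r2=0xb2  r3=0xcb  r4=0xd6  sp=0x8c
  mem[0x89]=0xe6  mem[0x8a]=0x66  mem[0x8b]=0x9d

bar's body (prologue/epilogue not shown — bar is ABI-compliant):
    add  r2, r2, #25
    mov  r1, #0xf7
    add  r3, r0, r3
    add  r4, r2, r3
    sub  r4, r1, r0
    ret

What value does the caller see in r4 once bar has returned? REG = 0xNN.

REG = 0xc1

prologue: push r1 -> mem[0x8b]=0xd5, sp=0x8b
prologue: push r3 -> mem[0x8a]=0xcb, sp=0x8a
body[0] add  r2, r2, #25 -> r2=0xcb
body[1] mov  r1, #0xf7 -> r1=0xf7
body[2] add  r3, r0, r3 -> r3=0x01
body[3] add  r4, r2, r3 -> r4=0xcc
body[4] sub  r4, r1, r0 -> r4=0xc1
epilogue: pop r3=0xcb, sp=0x8b
epilogue: pop r1=0xd5, sp=0x8c
r4 is caller-saved -> body value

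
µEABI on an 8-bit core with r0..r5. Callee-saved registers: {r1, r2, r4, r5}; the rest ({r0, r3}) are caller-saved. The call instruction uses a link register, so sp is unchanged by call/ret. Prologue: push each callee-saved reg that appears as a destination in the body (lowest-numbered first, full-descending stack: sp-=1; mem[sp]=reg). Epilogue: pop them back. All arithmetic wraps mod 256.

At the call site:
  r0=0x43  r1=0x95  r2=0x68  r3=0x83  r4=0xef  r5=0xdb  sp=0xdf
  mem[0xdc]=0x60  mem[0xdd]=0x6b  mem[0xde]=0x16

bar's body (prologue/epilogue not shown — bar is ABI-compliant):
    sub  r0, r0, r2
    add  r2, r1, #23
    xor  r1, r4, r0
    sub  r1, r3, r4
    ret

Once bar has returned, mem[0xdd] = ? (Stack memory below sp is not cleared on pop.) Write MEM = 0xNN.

MEM = 0x68

prologue: push r1 → mem[0xde]=0x95, sp=0xde
prologue: push r2 → mem[0xdd]=0x68, sp=0xdd
body[0] sub  r0, r0, r2 → r0=0xdb
body[1] add  r2, r1, #23 → r2=0xac
body[2] xor  r1, r4, r0 → r1=0x34
body[3] sub  r1, r3, r4 → r1=0x94
epilogue: pop r2=0x68, sp=0xde
epilogue: pop r1=0x95, sp=0xdf
prologue pushed ['r1', 'r2'] at ['0xde', '0xdd']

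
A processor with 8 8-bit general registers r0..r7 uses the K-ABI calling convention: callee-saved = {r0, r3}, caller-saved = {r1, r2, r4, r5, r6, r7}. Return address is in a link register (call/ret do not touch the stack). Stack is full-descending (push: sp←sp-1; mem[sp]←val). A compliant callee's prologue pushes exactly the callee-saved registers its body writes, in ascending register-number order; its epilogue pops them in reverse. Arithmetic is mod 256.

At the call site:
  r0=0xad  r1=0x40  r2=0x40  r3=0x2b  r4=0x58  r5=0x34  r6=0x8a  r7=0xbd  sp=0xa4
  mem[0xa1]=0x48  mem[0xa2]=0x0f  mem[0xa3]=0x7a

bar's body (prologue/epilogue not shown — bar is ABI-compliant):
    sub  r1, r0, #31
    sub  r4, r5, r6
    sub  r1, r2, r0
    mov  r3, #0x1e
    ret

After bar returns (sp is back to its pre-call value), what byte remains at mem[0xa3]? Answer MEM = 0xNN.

prologue: push r3 → mem[0xa3]=0x2b, sp=0xa3
body[0] sub  r1, r0, #31 → r1=0x8e
body[1] sub  r4, r5, r6 → r4=0xaa
body[2] sub  r1, r2, r0 → r1=0x93
body[3] mov  r3, #0x1e → r3=0x1e
epilogue: pop r3=0x2b, sp=0xa4
prologue pushed ['r3'] at ['0xa3']

MEM = 0x2b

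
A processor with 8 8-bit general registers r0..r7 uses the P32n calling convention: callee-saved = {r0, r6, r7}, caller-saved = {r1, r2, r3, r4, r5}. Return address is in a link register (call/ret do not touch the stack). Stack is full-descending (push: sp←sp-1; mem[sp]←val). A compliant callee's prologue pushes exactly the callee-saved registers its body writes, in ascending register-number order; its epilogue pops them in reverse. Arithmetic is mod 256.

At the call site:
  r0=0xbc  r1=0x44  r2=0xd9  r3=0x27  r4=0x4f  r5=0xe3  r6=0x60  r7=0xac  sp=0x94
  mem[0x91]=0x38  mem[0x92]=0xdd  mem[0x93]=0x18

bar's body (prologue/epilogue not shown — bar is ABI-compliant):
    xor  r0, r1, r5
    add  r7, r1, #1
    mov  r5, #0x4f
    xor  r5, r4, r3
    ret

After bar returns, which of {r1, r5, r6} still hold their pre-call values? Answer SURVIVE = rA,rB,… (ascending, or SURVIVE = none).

prologue: push r0 → mem[0x93]=0xbc, sp=0x93
prologue: push r7 → mem[0x92]=0xac, sp=0x92
body[0] xor  r0, r1, r5 → r0=0xa7
body[1] add  r7, r1, #1 → r7=0x45
body[2] mov  r5, #0x4f → r5=0x4f
body[3] xor  r5, r4, r3 → r5=0x68
epilogue: pop r7=0xac, sp=0x93
epilogue: pop r0=0xbc, sp=0x94
r1: caller-saved, written=False
r5: caller-saved, written=True
r6: callee-saved, written=False

SURVIVE = r1,r6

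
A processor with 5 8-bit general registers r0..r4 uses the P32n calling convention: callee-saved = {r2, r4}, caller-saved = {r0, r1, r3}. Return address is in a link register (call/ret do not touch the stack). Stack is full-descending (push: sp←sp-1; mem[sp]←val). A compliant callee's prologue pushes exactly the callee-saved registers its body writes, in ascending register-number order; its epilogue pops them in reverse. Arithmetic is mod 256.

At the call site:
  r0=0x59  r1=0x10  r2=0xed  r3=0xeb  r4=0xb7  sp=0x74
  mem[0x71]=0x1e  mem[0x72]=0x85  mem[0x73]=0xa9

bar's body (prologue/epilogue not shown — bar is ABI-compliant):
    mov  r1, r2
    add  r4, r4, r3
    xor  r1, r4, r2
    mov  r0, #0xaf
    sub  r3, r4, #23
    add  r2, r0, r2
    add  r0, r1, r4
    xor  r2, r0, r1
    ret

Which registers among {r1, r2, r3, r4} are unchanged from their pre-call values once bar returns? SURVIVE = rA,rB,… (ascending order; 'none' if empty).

prologue: push r2 → mem[0x73]=0xed, sp=0x73
prologue: push r4 → mem[0x72]=0xb7, sp=0x72
body[0] mov  r1, r2 → r1=0xed
body[1] add  r4, r4, r3 → r4=0xa2
body[2] xor  r1, r4, r2 → r1=0x4f
body[3] mov  r0, #0xaf → r0=0xaf
body[4] sub  r3, r4, #23 → r3=0x8b
body[5] add  r2, r0, r2 → r2=0x9c
body[6] add  r0, r1, r4 → r0=0xf1
body[7] xor  r2, r0, r1 → r2=0xbe
epilogue: pop r4=0xb7, sp=0x73
epilogue: pop r2=0xed, sp=0x74
r1: caller-saved, written=True
r2: callee-saved, written=True
r3: caller-saved, written=True
r4: callee-saved, written=True

SURVIVE = r2,r4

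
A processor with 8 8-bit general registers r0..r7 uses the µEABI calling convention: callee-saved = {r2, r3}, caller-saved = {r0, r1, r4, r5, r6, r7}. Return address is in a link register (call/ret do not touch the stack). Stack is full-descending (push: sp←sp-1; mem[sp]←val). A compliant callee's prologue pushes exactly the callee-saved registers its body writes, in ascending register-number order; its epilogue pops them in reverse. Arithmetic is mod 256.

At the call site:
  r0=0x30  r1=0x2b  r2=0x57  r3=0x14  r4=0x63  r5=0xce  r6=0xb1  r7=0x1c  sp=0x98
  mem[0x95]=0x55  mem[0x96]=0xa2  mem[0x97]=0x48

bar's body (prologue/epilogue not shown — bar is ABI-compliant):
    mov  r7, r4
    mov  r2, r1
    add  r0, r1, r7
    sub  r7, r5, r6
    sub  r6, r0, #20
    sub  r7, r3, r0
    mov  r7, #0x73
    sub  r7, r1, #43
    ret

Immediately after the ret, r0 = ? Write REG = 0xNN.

prologue: push r2 → mem[0x97]=0x57, sp=0x97
body[0] mov  r7, r4 → r7=0x63
body[1] mov  r2, r1 → r2=0x2b
body[2] add  r0, r1, r7 → r0=0x8e
body[3] sub  r7, r5, r6 → r7=0x1d
body[4] sub  r6, r0, #20 → r6=0x7a
body[5] sub  r7, r3, r0 → r7=0x86
body[6] mov  r7, #0x73 → r7=0x73
body[7] sub  r7, r1, #43 → r7=0x00
epilogue: pop r2=0x57, sp=0x98
r0 is caller-saved → body value

REG = 0x8e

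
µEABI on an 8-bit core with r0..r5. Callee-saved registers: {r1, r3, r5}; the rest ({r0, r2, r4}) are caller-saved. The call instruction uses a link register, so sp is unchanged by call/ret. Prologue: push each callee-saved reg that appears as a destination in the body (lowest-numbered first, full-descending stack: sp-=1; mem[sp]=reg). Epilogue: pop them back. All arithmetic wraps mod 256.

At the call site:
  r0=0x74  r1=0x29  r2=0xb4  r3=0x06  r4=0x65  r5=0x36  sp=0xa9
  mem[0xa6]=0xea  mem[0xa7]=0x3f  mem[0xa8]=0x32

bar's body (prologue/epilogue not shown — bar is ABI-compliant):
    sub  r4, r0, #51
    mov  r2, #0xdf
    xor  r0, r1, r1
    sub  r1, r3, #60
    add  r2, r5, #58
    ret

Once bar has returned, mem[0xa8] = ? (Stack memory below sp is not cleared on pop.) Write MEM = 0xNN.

MEM = 0x29

prologue: push r1 → mem[0xa8]=0x29, sp=0xa8
body[0] sub  r4, r0, #51 → r4=0x41
body[1] mov  r2, #0xdf → r2=0xdf
body[2] xor  r0, r1, r1 → r0=0x00
body[3] sub  r1, r3, #60 → r1=0xca
body[4] add  r2, r5, #58 → r2=0x70
epilogue: pop r1=0x29, sp=0xa9
prologue pushed ['r1'] at ['0xa8']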